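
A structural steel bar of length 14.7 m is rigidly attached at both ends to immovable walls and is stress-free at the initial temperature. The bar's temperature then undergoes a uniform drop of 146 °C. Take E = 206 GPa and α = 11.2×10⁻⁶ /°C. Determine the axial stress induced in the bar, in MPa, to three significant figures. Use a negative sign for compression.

337 MPa

Free thermal expansion αLΔT = 11.2e-6 · 14700 · -146 = -24.04 mm.
The walls impose strain ε = −(-24.04)/14700 = 1.6352e-03; σ = Eε = 206000 · 1.6352e-03 = 336.9 MPa.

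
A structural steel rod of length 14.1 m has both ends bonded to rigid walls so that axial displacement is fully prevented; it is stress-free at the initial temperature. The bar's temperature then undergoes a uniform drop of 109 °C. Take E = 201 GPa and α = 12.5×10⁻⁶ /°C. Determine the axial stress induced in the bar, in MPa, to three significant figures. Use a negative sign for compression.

274 MPa

Free thermal expansion αLΔT = 12.5e-6 · 14100 · -109 = -19.21 mm.
The walls impose strain ε = −(-19.21)/14100 = 1.3625e-03; σ = Eε = 201000 · 1.3625e-03 = 273.9 MPa.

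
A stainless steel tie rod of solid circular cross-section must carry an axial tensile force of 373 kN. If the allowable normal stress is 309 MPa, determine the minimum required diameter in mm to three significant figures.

39.2 mm

Required area A ≥ P/σ_allow = 373000/309 = 1207 mm².
For a solid circular section, d ≥ √(4A/π) = 39.2 mm.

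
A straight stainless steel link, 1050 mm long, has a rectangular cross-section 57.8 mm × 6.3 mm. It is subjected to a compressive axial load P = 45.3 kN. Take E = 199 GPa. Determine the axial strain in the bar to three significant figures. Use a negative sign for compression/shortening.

-6.25e-04

A = 364.1 mm².
σ = N/A = -124.4 MPa; ε = σ/E = -124.4/199000 = -6.251e-04.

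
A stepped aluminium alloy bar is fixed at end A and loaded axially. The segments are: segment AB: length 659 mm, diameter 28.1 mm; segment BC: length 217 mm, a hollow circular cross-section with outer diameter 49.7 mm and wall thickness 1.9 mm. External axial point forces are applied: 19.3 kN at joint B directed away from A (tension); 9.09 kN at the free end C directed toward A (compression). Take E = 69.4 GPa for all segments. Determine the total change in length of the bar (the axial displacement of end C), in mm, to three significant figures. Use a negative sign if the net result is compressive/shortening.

0.0567 mm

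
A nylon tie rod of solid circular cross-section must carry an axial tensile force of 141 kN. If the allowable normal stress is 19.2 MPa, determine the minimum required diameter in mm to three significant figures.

96.7 mm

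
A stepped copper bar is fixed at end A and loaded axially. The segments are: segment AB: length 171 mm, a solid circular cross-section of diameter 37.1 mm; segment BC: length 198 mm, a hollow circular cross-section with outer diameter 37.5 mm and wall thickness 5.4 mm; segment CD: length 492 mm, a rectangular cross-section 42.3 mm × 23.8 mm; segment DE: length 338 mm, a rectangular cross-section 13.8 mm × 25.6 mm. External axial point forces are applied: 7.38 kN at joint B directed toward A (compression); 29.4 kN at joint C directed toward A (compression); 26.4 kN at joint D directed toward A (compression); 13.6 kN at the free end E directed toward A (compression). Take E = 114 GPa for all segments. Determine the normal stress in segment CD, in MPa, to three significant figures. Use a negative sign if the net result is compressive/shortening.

Internal axial forces (sectioning from the free end, tension +): N_DE = -13.6 kN, N_CD = -40 kN, N_BC = -69.4 kN, N_AB = -76.78 kN.
A_CD = 1007 mm².
σ_CD = N_CD/A_CD = -40000/1007 = -39.73 MPa.

-39.7 MPa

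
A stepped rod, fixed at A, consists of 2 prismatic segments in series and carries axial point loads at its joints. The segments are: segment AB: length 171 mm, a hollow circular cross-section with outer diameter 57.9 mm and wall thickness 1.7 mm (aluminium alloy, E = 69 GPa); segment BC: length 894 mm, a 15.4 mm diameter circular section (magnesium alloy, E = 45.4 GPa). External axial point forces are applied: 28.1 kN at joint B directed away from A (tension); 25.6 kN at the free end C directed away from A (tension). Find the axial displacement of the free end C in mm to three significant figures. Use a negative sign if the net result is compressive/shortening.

Internal axial forces (sectioning from the free end, tension +): N_BC = 25.6 kN, N_AB = 53.7 kN.
A_AB = 300.1 mm².
A_BC = 186.3 mm².
δ_AB = 53700·171/(300.1·69000) = 0.4434 mm
δ_BC = 25600·894/(186.3·45400) = 2.706 mm
δ = Σδ_i = 3.15 mm.

3.15 mm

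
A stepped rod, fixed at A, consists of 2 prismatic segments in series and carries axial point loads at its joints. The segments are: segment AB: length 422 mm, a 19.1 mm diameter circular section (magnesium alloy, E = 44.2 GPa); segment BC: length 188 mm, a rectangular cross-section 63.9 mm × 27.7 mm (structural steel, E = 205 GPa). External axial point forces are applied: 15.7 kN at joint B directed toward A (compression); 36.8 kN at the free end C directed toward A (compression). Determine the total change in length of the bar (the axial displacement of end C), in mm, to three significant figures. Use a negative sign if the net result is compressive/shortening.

-1.77 mm

Internal axial forces (sectioning from the free end, tension +): N_BC = -36.8 kN, N_AB = -52.5 kN.
A_AB = 286.5 mm².
A_BC = 1770 mm².
δ_AB = -52500·422/(286.5·44200) = -1.749 mm
δ_BC = -36800·188/(1770·205000) = -0.01907 mm
δ = Σδ_i = -1.768 mm.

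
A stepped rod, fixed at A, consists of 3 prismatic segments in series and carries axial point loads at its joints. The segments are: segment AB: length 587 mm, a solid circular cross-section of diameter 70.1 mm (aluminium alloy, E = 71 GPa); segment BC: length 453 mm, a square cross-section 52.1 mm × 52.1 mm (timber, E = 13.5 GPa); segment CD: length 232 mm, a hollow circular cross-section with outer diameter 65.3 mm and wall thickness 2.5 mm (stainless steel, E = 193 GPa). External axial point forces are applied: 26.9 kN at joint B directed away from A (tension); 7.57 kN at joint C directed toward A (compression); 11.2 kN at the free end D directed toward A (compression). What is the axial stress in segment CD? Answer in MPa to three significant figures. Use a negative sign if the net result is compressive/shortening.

-22.7 MPa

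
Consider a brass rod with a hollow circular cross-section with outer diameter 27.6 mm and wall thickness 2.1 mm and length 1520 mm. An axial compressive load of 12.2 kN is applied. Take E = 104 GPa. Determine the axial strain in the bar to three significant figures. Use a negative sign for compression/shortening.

A = 168.2 mm².
σ = N/A = -72.52 MPa; ε = σ/E = -72.52/104000 = -6.973e-04.

-6.97e-04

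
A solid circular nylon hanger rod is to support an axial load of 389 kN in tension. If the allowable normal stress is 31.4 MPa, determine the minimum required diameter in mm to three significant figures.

Required area A ≥ P/σ_allow = 389000/31.4 = 12390 mm².
For a solid circular section, d ≥ √(4A/π) = 125.6 mm.

126 mm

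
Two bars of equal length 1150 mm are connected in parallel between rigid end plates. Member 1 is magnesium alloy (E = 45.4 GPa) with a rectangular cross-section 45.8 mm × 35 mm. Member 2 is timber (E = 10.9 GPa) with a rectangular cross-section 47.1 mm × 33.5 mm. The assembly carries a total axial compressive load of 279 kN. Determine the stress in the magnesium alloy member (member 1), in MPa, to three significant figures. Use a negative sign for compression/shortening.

A_1 = 1603 mm².
A_2 = 1578 mm².
Equal strain + equilibrium ⇒ each member carries load in proportion to AE: A₁E₁ = 72780000 N, A₂E₂ = 17200000 N, ΣAE = 89970000 N.
σ₁ = P·E₁/ΣAE = -279000·45400/89970000 = -140.8 MPa.

-141 MPa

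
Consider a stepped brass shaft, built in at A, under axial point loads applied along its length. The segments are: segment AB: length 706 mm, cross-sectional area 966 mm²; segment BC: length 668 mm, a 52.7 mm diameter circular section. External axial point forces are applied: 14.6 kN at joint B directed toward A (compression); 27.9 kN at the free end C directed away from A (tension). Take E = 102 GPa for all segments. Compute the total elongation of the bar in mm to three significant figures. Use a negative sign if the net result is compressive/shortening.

0.179 mm

Internal axial forces (sectioning from the free end, tension +): N_BC = 27.9 kN, N_AB = 13.3 kN.
A_BC = 2181 mm².
δ_AB = 13300·706/(966·102000) = 0.0953 mm
δ_BC = 27900·668/(2181·102000) = 0.08377 mm
δ = Σδ_i = 0.1791 mm.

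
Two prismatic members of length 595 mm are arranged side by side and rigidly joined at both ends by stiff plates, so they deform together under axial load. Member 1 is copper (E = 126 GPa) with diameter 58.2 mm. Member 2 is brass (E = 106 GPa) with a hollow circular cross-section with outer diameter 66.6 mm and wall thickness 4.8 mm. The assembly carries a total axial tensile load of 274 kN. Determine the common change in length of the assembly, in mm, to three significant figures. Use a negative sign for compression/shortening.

A_1 = 2660 mm².
A_2 = 931.9 mm².
Equal strain + equilibrium ⇒ each member carries load in proportion to AE: A₁E₁ = 335200000 N, A₂E₂ = 98780000 N, ΣAE = 434000000 N.
δ = PL/ΣAE = 274000·595/434000000 = 0.3757 mm.

0.376 mm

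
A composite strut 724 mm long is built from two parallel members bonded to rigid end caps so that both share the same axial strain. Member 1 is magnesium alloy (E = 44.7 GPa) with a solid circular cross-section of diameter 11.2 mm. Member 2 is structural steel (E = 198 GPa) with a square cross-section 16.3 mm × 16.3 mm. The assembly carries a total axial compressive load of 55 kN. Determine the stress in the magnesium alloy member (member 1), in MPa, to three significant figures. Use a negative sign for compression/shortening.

-43.1 MPa

A_1 = 98.52 mm².
A_2 = 265.7 mm².
Equal strain + equilibrium ⇒ each member carries load in proportion to AE: A₁E₁ = 4404000 N, A₂E₂ = 52610000 N, ΣAE = 57010000 N.
σ₁ = P·E₁/ΣAE = -55000·44700/57010000 = -43.12 MPa.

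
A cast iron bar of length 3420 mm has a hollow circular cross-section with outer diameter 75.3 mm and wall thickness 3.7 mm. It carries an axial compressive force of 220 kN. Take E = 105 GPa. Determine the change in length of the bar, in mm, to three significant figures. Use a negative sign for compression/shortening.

-8.61 mm

A = 832.3 mm².
δ_mech = NL/(AE) = -220000·3420/(832.3·105000) = -8.61 mm.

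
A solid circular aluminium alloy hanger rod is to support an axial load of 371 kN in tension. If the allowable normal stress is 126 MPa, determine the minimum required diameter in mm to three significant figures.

61.2 mm

Required area A ≥ P/σ_allow = 371000/126 = 2944 mm².
For a solid circular section, d ≥ √(4A/π) = 61.23 mm.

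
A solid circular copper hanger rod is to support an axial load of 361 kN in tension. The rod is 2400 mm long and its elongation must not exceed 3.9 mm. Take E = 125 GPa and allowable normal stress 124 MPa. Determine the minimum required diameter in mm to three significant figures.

60.9 mm

Required area A ≥ P/σ_allow = 361000/124 = 2911 mm².
For a solid circular section, d ≥ √(4A/π) = 60.88 mm.
Elongation limit: A ≥ PL/(Eδ_allow) = 361000·2400/(125000·3.9) = 1777 mm² ⇒ d ≥ 47.57 mm.
The stress limit governs.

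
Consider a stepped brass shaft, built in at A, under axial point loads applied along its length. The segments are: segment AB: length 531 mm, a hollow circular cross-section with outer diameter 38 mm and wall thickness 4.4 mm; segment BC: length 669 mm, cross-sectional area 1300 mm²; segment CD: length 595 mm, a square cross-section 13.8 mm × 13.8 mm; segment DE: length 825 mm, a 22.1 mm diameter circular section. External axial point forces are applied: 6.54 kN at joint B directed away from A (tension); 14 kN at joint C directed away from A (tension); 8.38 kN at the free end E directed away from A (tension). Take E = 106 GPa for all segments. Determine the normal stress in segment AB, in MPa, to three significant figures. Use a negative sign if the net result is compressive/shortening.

Internal axial forces (sectioning from the free end, tension +): N_DE = 8.38 kN, N_CD = 8.38 kN, N_BC = 22.38 kN, N_AB = 28.92 kN.
A_AB = 464.5 mm².
σ_AB = N_AB/A_AB = 28920/464.5 = 62.27 MPa.

62.3 MPa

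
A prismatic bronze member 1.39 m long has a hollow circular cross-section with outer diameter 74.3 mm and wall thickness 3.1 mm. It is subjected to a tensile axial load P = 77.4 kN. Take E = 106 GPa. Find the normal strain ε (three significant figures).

0.00105

A = 693.4 mm².
σ = N/A = 111.6 MPa; ε = σ/E = 111.6/106000 = 1.053e-03.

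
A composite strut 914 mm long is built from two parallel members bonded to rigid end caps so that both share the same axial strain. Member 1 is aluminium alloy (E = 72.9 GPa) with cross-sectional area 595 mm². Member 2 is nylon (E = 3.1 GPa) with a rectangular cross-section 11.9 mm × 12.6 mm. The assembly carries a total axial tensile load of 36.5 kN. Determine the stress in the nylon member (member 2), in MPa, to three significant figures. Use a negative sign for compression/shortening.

2.58 MPa

A_2 = 149.9 mm².
Equal strain + equilibrium ⇒ each member carries load in proportion to AE: A₁E₁ = 43380000 N, A₂E₂ = 464800 N, ΣAE = 43840000 N.
σ₂ = P·E₂/ΣAE = 36500·3100/43840000 = 2.581 MPa.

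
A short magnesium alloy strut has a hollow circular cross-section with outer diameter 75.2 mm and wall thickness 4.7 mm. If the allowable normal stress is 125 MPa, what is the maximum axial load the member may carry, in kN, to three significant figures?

130 kN

A = 1041 mm².
P_max = σ_allow · A = 125 · 1041 = 130100 N = 130.1 kN.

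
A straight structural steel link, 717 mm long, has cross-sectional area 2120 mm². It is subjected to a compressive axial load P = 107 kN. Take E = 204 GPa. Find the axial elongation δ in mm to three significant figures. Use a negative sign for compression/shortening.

δ_mech = NL/(AE) = -107000·717/(2120·204000) = -0.1774 mm.

-0.177 mm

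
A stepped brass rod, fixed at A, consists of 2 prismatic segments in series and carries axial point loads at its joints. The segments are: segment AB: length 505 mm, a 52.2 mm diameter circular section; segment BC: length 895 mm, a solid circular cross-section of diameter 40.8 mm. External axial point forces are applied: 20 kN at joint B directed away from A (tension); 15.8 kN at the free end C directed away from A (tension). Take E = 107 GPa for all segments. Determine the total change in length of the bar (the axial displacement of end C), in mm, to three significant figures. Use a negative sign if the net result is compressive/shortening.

0.180 mm

Internal axial forces (sectioning from the free end, tension +): N_BC = 15.8 kN, N_AB = 35.8 kN.
A_AB = 2140 mm².
A_BC = 1307 mm².
δ_AB = 35800·505/(2140·107000) = 0.07895 mm
δ_BC = 15800·895/(1307·107000) = 0.1011 mm
δ = Σδ_i = 0.18 mm.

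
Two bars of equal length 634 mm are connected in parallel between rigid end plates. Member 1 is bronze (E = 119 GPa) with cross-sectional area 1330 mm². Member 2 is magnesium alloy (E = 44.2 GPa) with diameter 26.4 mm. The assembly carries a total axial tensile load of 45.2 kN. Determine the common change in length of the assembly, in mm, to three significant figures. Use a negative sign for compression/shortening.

0.157 mm

A_2 = 547.4 mm².
Equal strain + equilibrium ⇒ each member carries load in proportion to AE: A₁E₁ = 158300000 N, A₂E₂ = 24190000 N, ΣAE = 182500000 N.
δ = PL/ΣAE = 45200·634/182500000 = 0.1571 mm.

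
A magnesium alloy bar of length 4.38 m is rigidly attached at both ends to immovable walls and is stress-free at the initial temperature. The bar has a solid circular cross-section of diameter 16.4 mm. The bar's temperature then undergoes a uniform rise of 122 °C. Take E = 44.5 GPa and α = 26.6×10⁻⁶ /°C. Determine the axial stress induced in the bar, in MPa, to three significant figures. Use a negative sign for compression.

Free thermal expansion αLΔT = 26.6e-6 · 4380 · 122 = 14.21 mm.
The walls impose strain ε = −(14.21)/4380 = -3.2452e-03; σ = Eε = 44500 · -3.2452e-03 = -144.4 MPa.

-144 MPa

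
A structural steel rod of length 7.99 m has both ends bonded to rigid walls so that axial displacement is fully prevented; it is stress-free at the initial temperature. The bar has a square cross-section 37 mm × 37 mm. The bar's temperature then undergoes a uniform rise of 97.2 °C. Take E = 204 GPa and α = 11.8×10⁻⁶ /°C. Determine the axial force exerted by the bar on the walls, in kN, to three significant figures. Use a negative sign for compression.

-320 kN

Free thermal expansion αLΔT = 11.8e-6 · 7990 · 97.2 = 9.164 mm.
The walls impose strain ε = −(9.164)/7990 = -1.1470e-03; σ = Eε = 204000 · -1.1470e-03 = -234 MPa.
Wall reaction R = σ·A = -234·1369 = -320300 N = -320.3 kN.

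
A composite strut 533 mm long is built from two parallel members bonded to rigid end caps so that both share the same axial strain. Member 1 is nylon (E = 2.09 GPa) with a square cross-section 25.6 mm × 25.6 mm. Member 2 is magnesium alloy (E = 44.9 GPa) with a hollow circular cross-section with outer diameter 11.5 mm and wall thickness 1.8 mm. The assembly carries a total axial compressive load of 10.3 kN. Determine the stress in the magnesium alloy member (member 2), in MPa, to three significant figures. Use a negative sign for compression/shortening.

A_1 = 655.4 mm².
A_2 = 54.85 mm².
Equal strain + equilibrium ⇒ each member carries load in proportion to AE: A₁E₁ = 1370000 N, A₂E₂ = 2463000 N, ΣAE = 3833000 N.
σ₂ = P·E₂/ΣAE = -10300·44900/3833000 = -120.7 MPa.

-121 MPa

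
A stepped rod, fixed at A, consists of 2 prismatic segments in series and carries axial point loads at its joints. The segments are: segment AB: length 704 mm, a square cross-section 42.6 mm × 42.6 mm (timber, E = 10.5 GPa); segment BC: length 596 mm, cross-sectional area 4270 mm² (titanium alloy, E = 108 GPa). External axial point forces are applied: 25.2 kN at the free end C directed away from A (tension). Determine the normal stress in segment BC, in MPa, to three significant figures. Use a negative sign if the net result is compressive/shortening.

5.90 MPa

Internal axial forces (sectioning from the free end, tension +): N_BC = 25.2 kN, N_AB = 25.2 kN.
σ_BC = N_BC/A_BC = 25200/4270 = 5.902 MPa.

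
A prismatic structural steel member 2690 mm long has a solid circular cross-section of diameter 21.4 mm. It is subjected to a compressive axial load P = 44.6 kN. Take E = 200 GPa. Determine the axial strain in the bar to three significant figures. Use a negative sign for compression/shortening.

-6.20e-04

A = 359.7 mm².
σ = N/A = -124 MPa; ε = σ/E = -124/200000 = -6.200e-04.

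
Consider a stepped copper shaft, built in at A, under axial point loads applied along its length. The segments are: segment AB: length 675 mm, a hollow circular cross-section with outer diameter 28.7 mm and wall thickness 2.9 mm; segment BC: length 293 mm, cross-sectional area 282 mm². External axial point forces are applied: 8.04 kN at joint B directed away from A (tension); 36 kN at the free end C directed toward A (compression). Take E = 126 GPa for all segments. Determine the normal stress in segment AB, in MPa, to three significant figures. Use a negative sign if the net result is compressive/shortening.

-119 MPa

Internal axial forces (sectioning from the free end, tension +): N_BC = -36 kN, N_AB = -27.96 kN.
A_AB = 235.1 mm².
σ_AB = N_AB/A_AB = -27960/235.1 = -119 MPa.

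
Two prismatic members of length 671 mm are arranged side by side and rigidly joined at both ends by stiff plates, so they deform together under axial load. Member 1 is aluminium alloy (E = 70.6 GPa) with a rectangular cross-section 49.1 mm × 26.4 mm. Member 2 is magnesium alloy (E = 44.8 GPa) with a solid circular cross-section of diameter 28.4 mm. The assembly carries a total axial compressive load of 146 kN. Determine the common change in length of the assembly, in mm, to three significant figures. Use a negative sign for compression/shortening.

-0.817 mm

A_1 = 1296 mm².
A_2 = 633.5 mm².
Equal strain + equilibrium ⇒ each member carries load in proportion to AE: A₁E₁ = 91510000 N, A₂E₂ = 28380000 N, ΣAE = 119900000 N.
δ = PL/ΣAE = -146000·671/119900000 = -0.8171 mm.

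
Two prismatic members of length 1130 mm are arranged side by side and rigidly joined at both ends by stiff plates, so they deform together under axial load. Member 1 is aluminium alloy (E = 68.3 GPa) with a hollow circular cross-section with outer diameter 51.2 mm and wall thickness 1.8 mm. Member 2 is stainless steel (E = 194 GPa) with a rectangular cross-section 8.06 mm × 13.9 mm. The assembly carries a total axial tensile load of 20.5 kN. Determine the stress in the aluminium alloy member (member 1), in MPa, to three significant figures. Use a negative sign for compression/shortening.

A_1 = 279.4 mm².
A_2 = 112 mm².
Equal strain + equilibrium ⇒ each member carries load in proportion to AE: A₁E₁ = 19080000 N, A₂E₂ = 21730000 N, ΣAE = 40810000 N.
σ₁ = P·E₁/ΣAE = 20500·68300/40810000 = 34.31 MPa.

34.3 MPa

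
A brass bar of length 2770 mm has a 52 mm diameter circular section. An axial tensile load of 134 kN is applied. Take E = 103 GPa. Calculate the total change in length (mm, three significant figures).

A = 2124 mm².
δ_mech = NL/(AE) = 134000·2770/(2124·103000) = 1.697 mm.

1.70 mm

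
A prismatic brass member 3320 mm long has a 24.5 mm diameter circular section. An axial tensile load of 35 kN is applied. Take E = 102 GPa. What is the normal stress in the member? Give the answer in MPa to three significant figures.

74.2 MPa

A = 471.4 mm².
σ = N/A = 35000/471.4 = 74.24 MPa.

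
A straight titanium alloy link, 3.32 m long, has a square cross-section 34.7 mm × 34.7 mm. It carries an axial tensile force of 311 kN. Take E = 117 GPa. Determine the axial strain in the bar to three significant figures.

0.00221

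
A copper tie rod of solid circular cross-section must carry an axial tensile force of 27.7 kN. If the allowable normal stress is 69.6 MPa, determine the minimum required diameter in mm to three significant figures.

22.5 mm

Required area A ≥ P/σ_allow = 27700/69.6 = 398 mm².
For a solid circular section, d ≥ √(4A/π) = 22.51 mm.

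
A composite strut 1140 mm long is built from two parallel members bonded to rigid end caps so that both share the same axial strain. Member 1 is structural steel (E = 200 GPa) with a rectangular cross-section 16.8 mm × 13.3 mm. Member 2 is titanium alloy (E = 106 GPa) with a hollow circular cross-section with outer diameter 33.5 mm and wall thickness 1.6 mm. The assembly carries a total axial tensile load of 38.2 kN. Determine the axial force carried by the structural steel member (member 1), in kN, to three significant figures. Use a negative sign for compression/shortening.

27.7 kN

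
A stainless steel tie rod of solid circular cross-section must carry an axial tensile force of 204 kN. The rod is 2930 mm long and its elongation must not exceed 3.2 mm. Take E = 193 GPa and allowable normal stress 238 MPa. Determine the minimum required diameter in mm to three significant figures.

35.1 mm

Required area A ≥ P/σ_allow = 204000/238 = 857.1 mm².
For a solid circular section, d ≥ √(4A/π) = 33.04 mm.
Elongation limit: A ≥ PL/(Eδ_allow) = 204000·2930/(193000·3.2) = 967.8 mm² ⇒ d ≥ 35.1 mm.
The elongation limit governs.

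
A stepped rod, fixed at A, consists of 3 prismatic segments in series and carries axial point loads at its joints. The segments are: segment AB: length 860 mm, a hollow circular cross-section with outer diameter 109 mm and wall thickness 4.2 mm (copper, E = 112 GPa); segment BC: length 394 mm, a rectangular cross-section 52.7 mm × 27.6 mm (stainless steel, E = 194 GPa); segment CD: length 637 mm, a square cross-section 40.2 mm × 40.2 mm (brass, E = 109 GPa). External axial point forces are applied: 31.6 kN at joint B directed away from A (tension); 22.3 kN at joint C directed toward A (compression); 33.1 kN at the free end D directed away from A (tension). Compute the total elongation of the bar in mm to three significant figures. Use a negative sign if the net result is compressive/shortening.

0.370 mm

Internal axial forces (sectioning from the free end, tension +): N_CD = 33.1 kN, N_BC = 10.8 kN, N_AB = 42.4 kN.
A_AB = 1383 mm².
A_BC = 1455 mm².
A_CD = 1616 mm².
δ_AB = 42400·860/(1383·112000) = 0.2354 mm
δ_BC = 10800·394/(1455·194000) = 0.01508 mm
δ_CD = 33100·637/(1616·109000) = 0.1197 mm
δ = Σδ_i = 0.3702 mm.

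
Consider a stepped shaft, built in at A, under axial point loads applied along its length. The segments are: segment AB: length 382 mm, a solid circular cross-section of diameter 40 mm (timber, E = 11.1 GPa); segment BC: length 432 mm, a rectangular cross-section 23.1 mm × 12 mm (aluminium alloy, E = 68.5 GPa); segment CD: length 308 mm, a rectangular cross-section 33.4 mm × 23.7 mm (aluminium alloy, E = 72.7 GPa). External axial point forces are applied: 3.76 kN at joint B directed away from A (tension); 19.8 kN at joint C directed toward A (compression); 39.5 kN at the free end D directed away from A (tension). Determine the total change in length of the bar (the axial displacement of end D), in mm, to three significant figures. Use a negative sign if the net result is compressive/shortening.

Internal axial forces (sectioning from the free end, tension +): N_CD = 39.5 kN, N_BC = 19.7 kN, N_AB = 23.46 kN.
A_AB = 1257 mm².
A_BC = 277.2 mm².
A_CD = 791.6 mm².
δ_AB = 23460·382/(1257·11100) = 0.6425 mm
δ_BC = 19700·432/(277.2·68500) = 0.4482 mm
δ_CD = 39500·308/(791.6·72700) = 0.2114 mm
δ = Σδ_i = 1.302 mm.

1.30 mm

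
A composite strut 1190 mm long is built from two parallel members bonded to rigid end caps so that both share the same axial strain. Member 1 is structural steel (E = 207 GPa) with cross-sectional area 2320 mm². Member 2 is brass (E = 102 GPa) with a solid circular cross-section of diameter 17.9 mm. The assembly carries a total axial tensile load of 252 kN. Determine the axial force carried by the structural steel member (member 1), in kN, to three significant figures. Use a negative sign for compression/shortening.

239 kN

A_2 = 251.6 mm².
Equal strain + equilibrium ⇒ each member carries load in proportion to AE: A₁E₁ = 480200000 N, A₂E₂ = 25670000 N, ΣAE = 505900000 N.
F₁ = P·A₁E₁/ΣAE = 252000·480200000/505900000 = 239200 N.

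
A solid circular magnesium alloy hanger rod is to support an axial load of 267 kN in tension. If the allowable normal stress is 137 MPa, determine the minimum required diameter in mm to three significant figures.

49.8 mm

Required area A ≥ P/σ_allow = 267000/137 = 1949 mm².
For a solid circular section, d ≥ √(4A/π) = 49.81 mm.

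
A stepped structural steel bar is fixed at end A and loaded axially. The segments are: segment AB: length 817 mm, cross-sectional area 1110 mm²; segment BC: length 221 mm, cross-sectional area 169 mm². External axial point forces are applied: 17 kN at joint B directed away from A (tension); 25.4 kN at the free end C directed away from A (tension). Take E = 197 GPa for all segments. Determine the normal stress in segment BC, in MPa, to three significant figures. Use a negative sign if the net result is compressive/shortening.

Internal axial forces (sectioning from the free end, tension +): N_BC = 25.4 kN, N_AB = 42.4 kN.
σ_BC = N_BC/A_BC = 25400/169 = 150.3 MPa.

150 MPa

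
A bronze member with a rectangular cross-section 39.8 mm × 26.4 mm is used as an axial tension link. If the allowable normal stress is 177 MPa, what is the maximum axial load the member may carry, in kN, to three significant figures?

A = 1051 mm².
P_max = σ_allow · A = 177 · 1051 = 186000 N = 186 kN.

186 kN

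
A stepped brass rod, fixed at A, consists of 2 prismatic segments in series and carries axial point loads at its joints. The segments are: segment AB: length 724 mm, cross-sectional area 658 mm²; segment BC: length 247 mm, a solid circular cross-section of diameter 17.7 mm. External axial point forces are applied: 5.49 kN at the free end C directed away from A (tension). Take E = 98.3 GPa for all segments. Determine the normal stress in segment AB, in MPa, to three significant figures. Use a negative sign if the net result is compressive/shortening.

8.34 MPa

Internal axial forces (sectioning from the free end, tension +): N_BC = 5.49 kN, N_AB = 5.49 kN.
σ_AB = N_AB/A_AB = 5490/658 = 8.343 MPa.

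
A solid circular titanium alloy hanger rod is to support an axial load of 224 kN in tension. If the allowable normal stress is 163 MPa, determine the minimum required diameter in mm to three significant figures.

Required area A ≥ P/σ_allow = 224000/163 = 1374 mm².
For a solid circular section, d ≥ √(4A/π) = 41.83 mm.

41.8 mm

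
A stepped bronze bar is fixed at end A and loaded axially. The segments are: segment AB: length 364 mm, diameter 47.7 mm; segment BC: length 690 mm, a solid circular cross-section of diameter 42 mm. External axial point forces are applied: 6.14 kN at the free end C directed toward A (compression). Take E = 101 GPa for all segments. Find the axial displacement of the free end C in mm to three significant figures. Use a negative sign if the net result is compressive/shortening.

-0.0427 mm

Internal axial forces (sectioning from the free end, tension +): N_BC = -6.14 kN, N_AB = -6.14 kN.
A_AB = 1787 mm².
A_BC = 1385 mm².
δ_AB = -6140·364/(1787·101000) = -0.01238 mm
δ_BC = -6140·690/(1385·101000) = -0.03028 mm
δ = Σδ_i = -0.04266 mm.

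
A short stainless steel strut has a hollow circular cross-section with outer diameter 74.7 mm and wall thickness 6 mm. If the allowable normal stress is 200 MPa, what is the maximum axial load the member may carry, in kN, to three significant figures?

A = 1295 mm².
P_max = σ_allow · A = 200 · 1295 = 259000 N = 259 kN.

259 kN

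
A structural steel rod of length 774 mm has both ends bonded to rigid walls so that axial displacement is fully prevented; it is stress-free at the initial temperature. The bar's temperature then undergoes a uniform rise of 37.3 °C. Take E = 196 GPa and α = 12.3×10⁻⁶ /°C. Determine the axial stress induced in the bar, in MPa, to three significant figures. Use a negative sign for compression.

Free thermal expansion αLΔT = 12.3e-6 · 774 · 37.3 = 0.3551 mm.
The walls impose strain ε = −(0.3551)/774 = -4.5879e-04; σ = Eε = 196000 · -4.5879e-04 = -89.92 MPa.

-89.9 MPa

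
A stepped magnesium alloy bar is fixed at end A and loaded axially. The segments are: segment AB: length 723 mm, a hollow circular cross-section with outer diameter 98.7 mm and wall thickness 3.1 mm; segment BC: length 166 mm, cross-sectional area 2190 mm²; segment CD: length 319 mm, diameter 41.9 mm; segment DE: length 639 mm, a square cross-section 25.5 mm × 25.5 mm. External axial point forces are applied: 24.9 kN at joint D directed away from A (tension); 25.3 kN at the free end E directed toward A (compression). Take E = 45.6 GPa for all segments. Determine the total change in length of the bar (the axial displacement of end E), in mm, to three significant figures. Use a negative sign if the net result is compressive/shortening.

-0.555 mm

Internal axial forces (sectioning from the free end, tension +): N_DE = -25.3 kN, N_CD = -0.4 kN, N_BC = -0.4 kN, N_AB = -0.4 kN.
A_AB = 931 mm².
A_CD = 1379 mm².
A_DE = 650.2 mm².
δ_AB = -400·723/(931·45600) = -0.006812 mm
δ_BC = -400·166/(2190·45600) = -0.0006649 mm
δ_CD = -400·319/(1379·45600) = -0.002029 mm
δ_DE = -25300·639/(650.2·45600) = -0.5452 mm
δ = Σδ_i = -0.5547 mm.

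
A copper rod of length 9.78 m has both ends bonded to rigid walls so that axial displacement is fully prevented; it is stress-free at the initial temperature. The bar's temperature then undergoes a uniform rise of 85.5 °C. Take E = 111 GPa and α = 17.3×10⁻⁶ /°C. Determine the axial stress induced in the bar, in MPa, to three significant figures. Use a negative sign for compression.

Free thermal expansion αLΔT = 17.3e-6 · 9780 · 85.5 = 14.47 mm.
The walls impose strain ε = −(14.47)/9780 = -1.4792e-03; σ = Eε = 111000 · -1.4792e-03 = -164.2 MPa.

-164 MPa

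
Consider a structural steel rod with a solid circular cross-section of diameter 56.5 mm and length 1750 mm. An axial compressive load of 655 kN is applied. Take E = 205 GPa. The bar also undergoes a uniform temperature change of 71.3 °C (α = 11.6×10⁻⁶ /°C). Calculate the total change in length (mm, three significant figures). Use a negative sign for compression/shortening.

-0.783 mm

A = 2507 mm².
δ_mech = NL/(AE) = -655000·1750/(2507·205000) = -2.23 mm.
δ_thermal = αLΔT = 11.6e-6·1750·71.3 = 1.447 mm.
δ = δ_mech + δ_thermal = -0.7828 mm.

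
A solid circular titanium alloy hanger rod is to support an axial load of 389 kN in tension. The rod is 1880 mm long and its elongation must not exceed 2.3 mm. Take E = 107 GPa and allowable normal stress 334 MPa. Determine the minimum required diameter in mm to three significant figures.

61.5 mm

Required area A ≥ P/σ_allow = 389000/334 = 1165 mm².
For a solid circular section, d ≥ √(4A/π) = 38.51 mm.
Elongation limit: A ≥ PL/(Eδ_allow) = 389000·1880/(107000·2.3) = 2972 mm² ⇒ d ≥ 61.51 mm.
The elongation limit governs.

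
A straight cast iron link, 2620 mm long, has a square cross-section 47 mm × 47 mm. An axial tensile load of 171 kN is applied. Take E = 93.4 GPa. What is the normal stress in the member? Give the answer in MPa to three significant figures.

A = 2209 mm².
σ = N/A = 171000/2209 = 77.41 MPa.

77.4 MPa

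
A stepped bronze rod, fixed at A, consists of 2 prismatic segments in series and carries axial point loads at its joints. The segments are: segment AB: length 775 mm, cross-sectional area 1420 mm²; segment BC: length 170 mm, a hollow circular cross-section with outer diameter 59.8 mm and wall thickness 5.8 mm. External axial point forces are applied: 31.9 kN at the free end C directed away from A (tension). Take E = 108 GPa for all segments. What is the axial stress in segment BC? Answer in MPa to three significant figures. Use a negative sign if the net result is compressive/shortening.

Internal axial forces (sectioning from the free end, tension +): N_BC = 31.9 kN, N_AB = 31.9 kN.
A_BC = 983.9 mm².
σ_BC = N_BC/A_BC = 31900/983.9 = 32.42 MPa.

32.4 MPa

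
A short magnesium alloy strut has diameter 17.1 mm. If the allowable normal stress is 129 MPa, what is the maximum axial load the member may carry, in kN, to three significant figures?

29.6 kN

A = 229.7 mm².
P_max = σ_allow · A = 129 · 229.7 = 29630 N = 29.63 kN.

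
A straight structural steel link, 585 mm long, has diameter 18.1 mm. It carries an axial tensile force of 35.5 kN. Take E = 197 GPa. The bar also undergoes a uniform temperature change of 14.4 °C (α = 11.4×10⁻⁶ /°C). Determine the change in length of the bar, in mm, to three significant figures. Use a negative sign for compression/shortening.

0.506 mm

A = 257.3 mm².
δ_mech = NL/(AE) = 35500·585/(257.3·197000) = 0.4097 mm.
δ_thermal = αLΔT = 11.4e-6·585·14.4 = 0.09603 mm.
δ = δ_mech + δ_thermal = 0.5057 mm.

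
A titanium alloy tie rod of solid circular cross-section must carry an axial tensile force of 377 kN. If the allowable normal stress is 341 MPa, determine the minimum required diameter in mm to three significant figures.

37.5 mm

Required area A ≥ P/σ_allow = 377000/341 = 1106 mm².
For a solid circular section, d ≥ √(4A/π) = 37.52 mm.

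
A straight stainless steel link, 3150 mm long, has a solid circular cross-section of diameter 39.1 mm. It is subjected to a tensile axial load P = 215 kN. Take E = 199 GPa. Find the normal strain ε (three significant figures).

9.00e-04

A = 1201 mm².
σ = N/A = 179.1 MPa; ε = σ/E = 179.1/199000 = 8.998e-04.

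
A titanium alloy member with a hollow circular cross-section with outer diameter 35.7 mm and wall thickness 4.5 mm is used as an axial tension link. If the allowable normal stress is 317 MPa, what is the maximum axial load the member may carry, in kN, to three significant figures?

140 kN

A = 441.1 mm².
P_max = σ_allow · A = 317 · 441.1 = 139800 N = 139.8 kN.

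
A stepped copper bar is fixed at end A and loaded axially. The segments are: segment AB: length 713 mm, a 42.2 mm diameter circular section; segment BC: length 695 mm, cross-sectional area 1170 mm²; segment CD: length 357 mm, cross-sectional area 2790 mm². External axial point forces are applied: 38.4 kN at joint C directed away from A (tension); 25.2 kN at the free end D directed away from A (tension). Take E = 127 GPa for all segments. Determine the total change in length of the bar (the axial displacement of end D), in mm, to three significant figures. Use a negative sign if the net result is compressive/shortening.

Internal axial forces (sectioning from the free end, tension +): N_CD = 25.2 kN, N_BC = 63.6 kN, N_AB = 63.6 kN.
A_AB = 1399 mm².
δ_AB = 63600·713/(1399·127000) = 0.2553 mm
δ_BC = 63600·695/(1170·127000) = 0.2975 mm
δ_CD = 25200·357/(2790·127000) = 0.02539 mm
δ = Σδ_i = 0.5782 mm.

0.578 mm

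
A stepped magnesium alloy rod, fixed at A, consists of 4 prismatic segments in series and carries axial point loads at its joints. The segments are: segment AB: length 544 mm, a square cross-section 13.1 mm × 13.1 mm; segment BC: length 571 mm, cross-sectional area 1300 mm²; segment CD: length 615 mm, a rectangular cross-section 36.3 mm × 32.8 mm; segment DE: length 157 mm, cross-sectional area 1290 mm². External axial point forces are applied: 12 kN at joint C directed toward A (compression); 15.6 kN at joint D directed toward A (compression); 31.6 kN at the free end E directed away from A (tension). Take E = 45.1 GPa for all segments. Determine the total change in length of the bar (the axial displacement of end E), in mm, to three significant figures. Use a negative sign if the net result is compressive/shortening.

0.589 mm

Internal axial forces (sectioning from the free end, tension +): N_DE = 31.6 kN, N_CD = 16 kN, N_BC = 4 kN, N_AB = 4 kN.
A_AB = 171.6 mm².
A_CD = 1191 mm².
δ_AB = 4000·544/(171.6·45100) = 0.2812 mm
δ_BC = 4000·571/(1300·45100) = 0.03896 mm
δ_CD = 16000·615/(1191·45100) = 0.1832 mm
δ_DE = 31600·157/(1290·45100) = 0.08527 mm
δ = Σδ_i = 0.5886 mm.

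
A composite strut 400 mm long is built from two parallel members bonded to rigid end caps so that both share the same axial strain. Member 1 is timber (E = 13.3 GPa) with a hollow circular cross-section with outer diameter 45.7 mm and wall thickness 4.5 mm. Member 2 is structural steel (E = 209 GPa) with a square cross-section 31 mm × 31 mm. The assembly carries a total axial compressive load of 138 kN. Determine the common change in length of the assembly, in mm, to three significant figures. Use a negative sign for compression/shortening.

-0.265 mm

A_1 = 582.5 mm².
A_2 = 961 mm².
Equal strain + equilibrium ⇒ each member carries load in proportion to AE: A₁E₁ = 7747000 N, A₂E₂ = 200800000 N, ΣAE = 208600000 N.
δ = PL/ΣAE = -138000·400/208600000 = -0.2646 mm.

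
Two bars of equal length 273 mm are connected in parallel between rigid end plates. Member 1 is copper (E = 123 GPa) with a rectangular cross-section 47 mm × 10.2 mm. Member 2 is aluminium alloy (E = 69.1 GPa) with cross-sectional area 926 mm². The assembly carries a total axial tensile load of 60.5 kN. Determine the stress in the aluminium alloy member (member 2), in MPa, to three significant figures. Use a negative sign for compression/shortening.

A_1 = 479.4 mm².
Equal strain + equilibrium ⇒ each member carries load in proportion to AE: A₁E₁ = 58970000 N, A₂E₂ = 63990000 N, ΣAE = 123000000 N.
σ₂ = P·E₂/ΣAE = 60500·69100/123000000 = 34 MPa.

34.0 MPa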